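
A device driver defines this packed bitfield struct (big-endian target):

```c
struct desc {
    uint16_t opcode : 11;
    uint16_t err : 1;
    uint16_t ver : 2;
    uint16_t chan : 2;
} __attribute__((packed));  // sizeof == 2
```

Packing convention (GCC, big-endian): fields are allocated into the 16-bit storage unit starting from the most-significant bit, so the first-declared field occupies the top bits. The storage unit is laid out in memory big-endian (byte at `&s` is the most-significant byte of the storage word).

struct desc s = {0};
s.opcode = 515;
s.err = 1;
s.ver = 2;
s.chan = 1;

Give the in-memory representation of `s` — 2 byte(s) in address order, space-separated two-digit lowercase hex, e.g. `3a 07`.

40 79

[5+:11] opcode=515 & 0x7ff = 0x203; word=0x4060
[4+:1] err=1 & 0x1 = 0x1; word=0x4070
[2+:2] ver=2 & 0x3 = 0x2; word=0x4078
[0+:2] chan=1 & 0x3 = 0x1; word=0x4079
word = 0x4079 → big-endian bytes:
  [0]=0x40  [1]=0x79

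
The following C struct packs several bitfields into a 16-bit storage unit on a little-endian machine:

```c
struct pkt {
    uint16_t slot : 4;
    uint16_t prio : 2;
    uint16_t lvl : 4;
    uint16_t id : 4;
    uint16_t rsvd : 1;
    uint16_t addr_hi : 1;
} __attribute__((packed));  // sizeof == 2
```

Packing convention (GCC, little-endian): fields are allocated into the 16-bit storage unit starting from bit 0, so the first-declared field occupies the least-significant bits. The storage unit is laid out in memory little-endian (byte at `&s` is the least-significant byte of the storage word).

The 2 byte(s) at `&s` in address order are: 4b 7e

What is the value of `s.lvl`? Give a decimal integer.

9

[0]=0x4b [1]=0x7e (little-endian) → word 0x7e4b
slot [0+:4] = (word>>0) & 0xf = 11
prio [4+:2] = (word>>4) & 0x3 = 0
lvl [6+:4] = (word>>6) & 0xf = 9  ←
id [10+:4] = (word>>10) & 0xf = 15
rsvd [14+:1] = (word>>14) & 0x1 = 1
addr_hi [15+:1] = (word>>15) & 0x1 = 0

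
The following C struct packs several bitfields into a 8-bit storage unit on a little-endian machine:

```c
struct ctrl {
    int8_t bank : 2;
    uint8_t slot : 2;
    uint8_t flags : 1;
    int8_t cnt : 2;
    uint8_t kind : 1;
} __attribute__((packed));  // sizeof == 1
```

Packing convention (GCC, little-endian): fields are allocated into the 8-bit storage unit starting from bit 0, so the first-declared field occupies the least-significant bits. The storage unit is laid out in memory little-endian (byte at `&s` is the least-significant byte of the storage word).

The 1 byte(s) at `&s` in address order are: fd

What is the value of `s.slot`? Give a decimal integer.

[0]=0xfd (little-endian) → word 0xfd
bank [0+:2] = (word>>0) & 0x3 = 1
slot [2+:2] = (word>>2) & 0x3 = 3  ←
flags [4+:1] = (word>>4) & 0x1 = 1
cnt [5+:2] = (word>>5) & 0x3 = 3
kind [7+:1] = (word>>7) & 0x1 = 1

3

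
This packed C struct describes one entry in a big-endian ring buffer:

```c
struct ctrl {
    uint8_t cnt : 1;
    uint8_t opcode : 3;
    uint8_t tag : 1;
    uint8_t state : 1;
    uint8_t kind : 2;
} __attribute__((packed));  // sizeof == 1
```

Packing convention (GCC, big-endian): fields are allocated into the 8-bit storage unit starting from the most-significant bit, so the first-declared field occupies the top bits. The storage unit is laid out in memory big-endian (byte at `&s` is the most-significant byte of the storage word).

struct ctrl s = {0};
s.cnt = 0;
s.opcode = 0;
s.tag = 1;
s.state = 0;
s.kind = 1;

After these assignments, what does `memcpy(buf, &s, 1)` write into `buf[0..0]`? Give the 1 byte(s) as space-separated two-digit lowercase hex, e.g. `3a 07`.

[7+:1] cnt=0 & 0x1 = 0x0; word=0x00
[4+:3] opcode=0 & 0x7 = 0x0; word=0x00
[3+:1] tag=1 & 0x1 = 0x1; word=0x08
[2+:1] state=0 & 0x1 = 0x0; word=0x08
[0+:2] kind=1 & 0x3 = 0x1; word=0x09
word = 0x09 → big-endian bytes:
  [0]=0x09

09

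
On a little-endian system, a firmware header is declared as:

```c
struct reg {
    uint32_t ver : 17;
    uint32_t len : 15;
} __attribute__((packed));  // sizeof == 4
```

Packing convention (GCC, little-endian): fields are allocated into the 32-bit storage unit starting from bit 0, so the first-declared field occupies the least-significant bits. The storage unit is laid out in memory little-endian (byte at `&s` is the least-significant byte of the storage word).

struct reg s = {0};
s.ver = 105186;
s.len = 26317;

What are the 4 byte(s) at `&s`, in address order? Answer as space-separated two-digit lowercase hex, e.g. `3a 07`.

e2 9a 9b cd

[0+:17] ver=105186 & 0x1ffff = 0x19ae2; word=0x00019ae2
[17+:15] len=26317 & 0x7fff = 0x66cd; word=0xcd9b9ae2
word = 0xcd9b9ae2 → little-endian bytes:
  [0]=0xe2  [1]=0x9a  [2]=0x9b  [3]=0xcd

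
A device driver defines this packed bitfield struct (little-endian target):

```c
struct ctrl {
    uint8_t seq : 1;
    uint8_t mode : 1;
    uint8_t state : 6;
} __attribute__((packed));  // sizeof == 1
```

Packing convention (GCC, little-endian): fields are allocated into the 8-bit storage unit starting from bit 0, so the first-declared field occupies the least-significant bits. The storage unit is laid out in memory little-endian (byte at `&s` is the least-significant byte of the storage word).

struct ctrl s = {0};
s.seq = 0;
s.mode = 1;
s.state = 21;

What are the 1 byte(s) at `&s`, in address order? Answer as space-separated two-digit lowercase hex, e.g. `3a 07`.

56

seq (1b) val=0 bits=0x0 at bit 0: 0x00
mode (1b) val=1 bits=0x1 at bit 1: 0x02
state (6b) val=21 bits=0x15 at bit 2: 0x56
word = 0x56 → little-endian bytes:
  [0]=0x56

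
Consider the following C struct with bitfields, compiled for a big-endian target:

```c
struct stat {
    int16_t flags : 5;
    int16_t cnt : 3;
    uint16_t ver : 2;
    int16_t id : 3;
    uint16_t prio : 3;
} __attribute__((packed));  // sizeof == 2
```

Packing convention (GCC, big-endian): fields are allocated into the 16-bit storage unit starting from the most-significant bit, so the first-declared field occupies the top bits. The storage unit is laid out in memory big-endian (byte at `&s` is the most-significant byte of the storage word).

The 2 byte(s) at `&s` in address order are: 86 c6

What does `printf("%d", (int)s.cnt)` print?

-2

[0]=0x86 [1]=0xc6 (big-endian) → word 0x86c6
flags:5 @ bit 11 → (0x86c6>>11)&0x1f = 0x10
cnt:3 @ bit 8 → (0x86c6>>8)&0x7 = 0x6  ←
ver:2 @ bit 6 → (0x86c6>>6)&0x3 = 0x3
id:3 @ bit 3 → (0x86c6>>3)&0x7 = 0x0
prio:3 @ bit 0 → (0x86c6>>0)&0x7 = 0x6
cnt signed 3b, MSB=1: 6 - 8 = -2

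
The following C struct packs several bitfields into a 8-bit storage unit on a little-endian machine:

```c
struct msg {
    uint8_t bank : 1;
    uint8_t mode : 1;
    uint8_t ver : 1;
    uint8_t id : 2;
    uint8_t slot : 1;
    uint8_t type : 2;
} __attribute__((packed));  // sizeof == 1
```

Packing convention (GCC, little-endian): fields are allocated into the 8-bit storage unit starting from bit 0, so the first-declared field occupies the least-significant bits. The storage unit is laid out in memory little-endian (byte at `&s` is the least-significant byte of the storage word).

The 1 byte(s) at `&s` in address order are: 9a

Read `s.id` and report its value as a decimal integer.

[0]=0x9a (little-endian) → word 0x9a
bank:1 @ bit 0 → (0x9a>>0)&0x1 = 0x0
mode:1 @ bit 1 → (0x9a>>1)&0x1 = 0x1
ver:1 @ bit 2 → (0x9a>>2)&0x1 = 0x0
id:2 @ bit 3 → (0x9a>>3)&0x3 = 0x3  ←
slot:1 @ bit 5 → (0x9a>>5)&0x1 = 0x0
type:2 @ bit 6 → (0x9a>>6)&0x3 = 0x2

3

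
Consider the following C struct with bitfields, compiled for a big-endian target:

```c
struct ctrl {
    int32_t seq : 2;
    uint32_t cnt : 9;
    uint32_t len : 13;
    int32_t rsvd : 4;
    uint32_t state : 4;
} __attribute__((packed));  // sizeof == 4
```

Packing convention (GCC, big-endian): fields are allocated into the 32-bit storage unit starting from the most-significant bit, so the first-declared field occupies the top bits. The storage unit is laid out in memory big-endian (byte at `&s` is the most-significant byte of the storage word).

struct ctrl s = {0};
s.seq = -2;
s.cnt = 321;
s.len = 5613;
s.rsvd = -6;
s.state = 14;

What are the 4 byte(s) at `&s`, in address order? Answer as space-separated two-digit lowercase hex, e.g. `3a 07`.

seq (2b) val=-2 bits=0x2 at bit 30: 0x80000000
cnt (9b) val=321 bits=0x141 at bit 21: 0xa8200000
len (13b) val=5613 bits=0x15ed at bit 8: 0xa835ed00
rsvd (4b) val=-6 bits=0xa at bit 4: 0xa835eda0
state (4b) val=14 bits=0xe at bit 0: 0xa835edae
word = 0xa835edae → big-endian bytes:
  [0]=0xa8  [1]=0x35  [2]=0xed  [3]=0xae

a8 35 ed ae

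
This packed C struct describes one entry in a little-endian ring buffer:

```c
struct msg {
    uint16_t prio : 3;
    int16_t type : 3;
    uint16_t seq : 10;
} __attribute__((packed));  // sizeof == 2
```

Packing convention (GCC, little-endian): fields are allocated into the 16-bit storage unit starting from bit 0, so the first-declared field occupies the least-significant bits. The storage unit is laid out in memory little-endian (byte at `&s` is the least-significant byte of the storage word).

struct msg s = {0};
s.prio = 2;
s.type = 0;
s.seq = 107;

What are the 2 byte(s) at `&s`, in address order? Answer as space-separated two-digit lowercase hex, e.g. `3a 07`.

c2 1a

prio (3b) val=2 bits=0x2 at bit 0: 0x0002
type (3b) val=0 bits=0x0 at bit 3: 0x0002
seq (10b) val=107 bits=0x6b at bit 6: 0x1ac2
word = 0x1ac2 → little-endian bytes:
  [0]=0xc2  [1]=0x1a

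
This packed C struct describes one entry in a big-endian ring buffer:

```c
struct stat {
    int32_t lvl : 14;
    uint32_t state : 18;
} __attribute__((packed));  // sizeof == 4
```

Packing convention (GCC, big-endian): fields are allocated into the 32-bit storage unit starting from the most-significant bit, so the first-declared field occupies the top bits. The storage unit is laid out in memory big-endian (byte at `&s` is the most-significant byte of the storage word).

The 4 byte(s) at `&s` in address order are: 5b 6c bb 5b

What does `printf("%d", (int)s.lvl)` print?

5851

[0]=0x5b [1]=0x6c [2]=0xbb [3]=0x5b (big-endian) → word 0x5b6cbb5b
lvl:14 @ bit 18 → (0x5b6cbb5b>>18)&0x3fff = 0x16db  ←
state:18 @ bit 0 → (0x5b6cbb5b>>0)&0x3ffff = 0xbb5b
lvl signed 14b, MSB=0: value = 5851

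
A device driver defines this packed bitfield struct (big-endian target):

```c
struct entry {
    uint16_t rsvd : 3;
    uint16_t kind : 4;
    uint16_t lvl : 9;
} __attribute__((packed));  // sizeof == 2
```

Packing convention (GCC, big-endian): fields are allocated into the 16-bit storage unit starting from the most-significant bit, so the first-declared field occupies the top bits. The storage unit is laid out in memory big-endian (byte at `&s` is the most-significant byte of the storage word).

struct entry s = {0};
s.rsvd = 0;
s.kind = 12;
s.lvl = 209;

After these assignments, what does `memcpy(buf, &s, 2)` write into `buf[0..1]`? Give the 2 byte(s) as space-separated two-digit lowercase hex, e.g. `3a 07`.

rsvd (3b) val=0 bits=0x0 at bit 13: 0x0000
kind (4b) val=12 bits=0xc at bit 9: 0x1800
lvl (9b) val=209 bits=0xd1 at bit 0: 0x18d1
word = 0x18d1 → big-endian bytes:
  [0]=0x18  [1]=0xd1

18 d1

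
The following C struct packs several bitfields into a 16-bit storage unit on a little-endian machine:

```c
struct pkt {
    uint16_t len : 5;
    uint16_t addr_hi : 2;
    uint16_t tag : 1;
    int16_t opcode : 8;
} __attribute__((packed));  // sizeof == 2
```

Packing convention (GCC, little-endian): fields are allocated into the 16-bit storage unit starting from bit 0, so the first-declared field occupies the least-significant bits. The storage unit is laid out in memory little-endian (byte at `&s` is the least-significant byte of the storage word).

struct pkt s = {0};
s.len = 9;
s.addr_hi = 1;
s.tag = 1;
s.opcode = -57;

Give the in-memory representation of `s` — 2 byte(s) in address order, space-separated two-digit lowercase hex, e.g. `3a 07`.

a9 c7

len:5 = 9 → 0x9 << 0 → word 0x0009
addr_hi:2 = 1 → 0x1 << 5 → word 0x0029
tag:1 = 1 → 0x1 << 7 → word 0x00a9
opcode:8 = -57 → 0xc7 << 8 → word 0xc7a9
word = 0xc7a9 → little-endian bytes:
  [0]=0xa9  [1]=0xc7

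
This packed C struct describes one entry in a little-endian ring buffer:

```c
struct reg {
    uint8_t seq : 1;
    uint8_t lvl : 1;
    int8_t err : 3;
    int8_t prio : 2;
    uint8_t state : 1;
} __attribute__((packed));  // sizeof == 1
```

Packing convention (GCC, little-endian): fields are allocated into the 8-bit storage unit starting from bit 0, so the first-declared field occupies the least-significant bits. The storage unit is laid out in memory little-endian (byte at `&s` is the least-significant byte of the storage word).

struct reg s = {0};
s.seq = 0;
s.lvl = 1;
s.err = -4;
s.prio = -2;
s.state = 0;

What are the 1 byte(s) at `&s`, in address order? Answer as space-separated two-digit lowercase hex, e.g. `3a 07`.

52

seq:1 = 0 → 0x0 << 0 → word 0x00
lvl:1 = 1 → 0x1 << 1 → word 0x02
err:3 = -4 → 0x4 << 2 → word 0x12
prio:2 = -2 → 0x2 << 5 → word 0x52
state:1 = 0 → 0x0 << 7 → word 0x52
word = 0x52 → little-endian bytes:
  [0]=0x52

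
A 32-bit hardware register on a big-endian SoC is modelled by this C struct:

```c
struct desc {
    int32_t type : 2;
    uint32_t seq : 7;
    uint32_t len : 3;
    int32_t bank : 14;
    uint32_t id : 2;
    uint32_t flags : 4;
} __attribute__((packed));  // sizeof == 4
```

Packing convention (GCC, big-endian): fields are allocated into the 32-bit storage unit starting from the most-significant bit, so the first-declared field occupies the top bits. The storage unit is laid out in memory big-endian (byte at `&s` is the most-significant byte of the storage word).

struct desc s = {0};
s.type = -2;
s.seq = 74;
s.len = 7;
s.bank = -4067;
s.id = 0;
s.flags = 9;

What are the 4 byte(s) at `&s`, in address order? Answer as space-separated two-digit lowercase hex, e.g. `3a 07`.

[30+:2] type=-2 & 0x3 = 0x2; word=0x80000000
[23+:7] seq=74 & 0x7f = 0x4a; word=0xa5000000
[20+:3] len=7 & 0x7 = 0x7; word=0xa5700000
[6+:14] bank=-4067 & 0x3fff = 0x301d; word=0xa57c0740
[4+:2] id=0 & 0x3 = 0x0; word=0xa57c0740
[0+:4] flags=9 & 0xf = 0x9; word=0xa57c0749
word = 0xa57c0749 → big-endian bytes:
  [0]=0xa5  [1]=0x7c  [2]=0x07  [3]=0x49

a5 7c 07 49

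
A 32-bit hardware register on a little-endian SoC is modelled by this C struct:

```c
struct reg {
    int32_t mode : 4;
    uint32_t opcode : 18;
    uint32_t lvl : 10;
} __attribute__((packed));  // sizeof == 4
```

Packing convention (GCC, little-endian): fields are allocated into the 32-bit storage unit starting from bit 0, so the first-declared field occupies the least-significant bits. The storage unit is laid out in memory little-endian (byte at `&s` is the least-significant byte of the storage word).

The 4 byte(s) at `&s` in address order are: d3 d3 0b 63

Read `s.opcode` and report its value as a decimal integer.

48445

[0]=0xd3 [1]=0xd3 [2]=0x0b [3]=0x63 (little-endian) → word 0x630bd3d3
mode [0+:4] = (word>>0) & 0xf = 3
opcode [4+:18] = (word>>4) & 0x3ffff = 48445  ←
lvl [22+:10] = (word>>22) & 0x3ff = 396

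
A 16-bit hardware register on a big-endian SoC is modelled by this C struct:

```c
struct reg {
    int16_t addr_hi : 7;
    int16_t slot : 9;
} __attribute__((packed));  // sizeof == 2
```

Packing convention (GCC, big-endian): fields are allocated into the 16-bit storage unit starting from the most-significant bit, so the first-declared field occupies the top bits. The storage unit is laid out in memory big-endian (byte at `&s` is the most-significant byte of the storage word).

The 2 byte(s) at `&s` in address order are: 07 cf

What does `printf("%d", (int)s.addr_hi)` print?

3

[0]=0x07 [1]=0xcf (big-endian) → word 0x07cf
addr_hi [9+:7] = (word>>9) & 0x7f = 3  ←
slot [0+:9] = (word>>0) & 0x1ff = 463
addr_hi signed 7b, MSB=0: value = 3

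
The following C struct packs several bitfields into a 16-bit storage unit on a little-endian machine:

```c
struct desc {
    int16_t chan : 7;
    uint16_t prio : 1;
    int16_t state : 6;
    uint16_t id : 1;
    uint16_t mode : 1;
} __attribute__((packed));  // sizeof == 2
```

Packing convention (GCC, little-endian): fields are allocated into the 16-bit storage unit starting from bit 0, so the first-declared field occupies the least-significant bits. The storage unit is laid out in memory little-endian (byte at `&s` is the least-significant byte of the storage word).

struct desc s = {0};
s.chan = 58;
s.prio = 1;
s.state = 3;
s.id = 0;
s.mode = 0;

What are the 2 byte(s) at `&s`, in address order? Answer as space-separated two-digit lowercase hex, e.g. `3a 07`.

ba 03

chan (7b) val=58 bits=0x3a at bit 0: 0x003a
prio (1b) val=1 bits=0x1 at bit 7: 0x00ba
state (6b) val=3 bits=0x3 at bit 8: 0x03ba
id (1b) val=0 bits=0x0 at bit 14: 0x03ba
mode (1b) val=0 bits=0x0 at bit 15: 0x03ba
word = 0x03ba → little-endian bytes:
  [0]=0xba  [1]=0x03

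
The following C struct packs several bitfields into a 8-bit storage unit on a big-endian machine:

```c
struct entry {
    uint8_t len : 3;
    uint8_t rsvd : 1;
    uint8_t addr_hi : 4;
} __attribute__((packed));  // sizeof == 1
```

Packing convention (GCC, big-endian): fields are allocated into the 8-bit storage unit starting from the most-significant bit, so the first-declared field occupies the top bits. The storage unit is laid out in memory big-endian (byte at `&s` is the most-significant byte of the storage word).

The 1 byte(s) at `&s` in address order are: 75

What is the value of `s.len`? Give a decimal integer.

3

[0]=0x75 (big-endian) → word 0x75
len:3 @ bit 5 → (0x75>>5)&0x7 = 0x3  ←
rsvd:1 @ bit 4 → (0x75>>4)&0x1 = 0x1
addr_hi:4 @ bit 0 → (0x75>>0)&0xf = 0x5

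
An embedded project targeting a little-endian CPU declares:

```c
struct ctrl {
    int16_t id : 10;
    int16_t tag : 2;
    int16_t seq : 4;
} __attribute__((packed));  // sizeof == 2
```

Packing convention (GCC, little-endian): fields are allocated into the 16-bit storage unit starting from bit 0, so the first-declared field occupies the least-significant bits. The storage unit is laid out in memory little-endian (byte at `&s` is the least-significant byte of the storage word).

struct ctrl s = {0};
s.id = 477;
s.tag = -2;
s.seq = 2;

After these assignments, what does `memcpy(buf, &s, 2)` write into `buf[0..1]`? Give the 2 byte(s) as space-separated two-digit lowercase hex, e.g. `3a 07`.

id (10b) val=477 bits=0x1dd at bit 0: 0x01dd
tag (2b) val=-2 bits=0x2 at bit 10: 0x09dd
seq (4b) val=2 bits=0x2 at bit 12: 0x29dd
word = 0x29dd → little-endian bytes:
  [0]=0xdd  [1]=0x29

dd 29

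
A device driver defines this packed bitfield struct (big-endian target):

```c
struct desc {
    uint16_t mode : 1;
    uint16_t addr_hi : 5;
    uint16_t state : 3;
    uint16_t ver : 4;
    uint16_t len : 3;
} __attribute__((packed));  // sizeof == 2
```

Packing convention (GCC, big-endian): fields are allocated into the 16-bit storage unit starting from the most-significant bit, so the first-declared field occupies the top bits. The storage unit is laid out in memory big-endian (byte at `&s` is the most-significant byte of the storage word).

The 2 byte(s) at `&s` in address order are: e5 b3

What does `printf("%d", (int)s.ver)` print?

6

[0]=0xe5 [1]=0xb3 (big-endian) → word 0xe5b3
mode:1 @ bit 15 → (0xe5b3>>15)&0x1 = 0x1
addr_hi:5 @ bit 10 → (0xe5b3>>10)&0x1f = 0x19
state:3 @ bit 7 → (0xe5b3>>7)&0x7 = 0x3
ver:4 @ bit 3 → (0xe5b3>>3)&0xf = 0x6  ←
len:3 @ bit 0 → (0xe5b3>>0)&0x7 = 0x3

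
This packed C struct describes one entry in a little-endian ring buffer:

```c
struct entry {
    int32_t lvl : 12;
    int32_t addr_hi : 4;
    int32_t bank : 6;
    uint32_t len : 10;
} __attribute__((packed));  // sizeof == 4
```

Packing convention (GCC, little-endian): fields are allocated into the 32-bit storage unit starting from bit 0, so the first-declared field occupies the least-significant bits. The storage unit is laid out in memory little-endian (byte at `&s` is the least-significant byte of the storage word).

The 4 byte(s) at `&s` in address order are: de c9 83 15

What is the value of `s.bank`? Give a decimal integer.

3

[0]=0xde [1]=0xc9 [2]=0x83 [3]=0x15 (little-endian) → word 0x1583c9de
lvl [0+:12] = (word>>0) & 0xfff = 2526
addr_hi [12+:4] = (word>>12) & 0xf = 12
bank [16+:6] = (word>>16) & 0x3f = 3  ←
len [22+:10] = (word>>22) & 0x3ff = 86
bank signed 6b, MSB=0: value = 3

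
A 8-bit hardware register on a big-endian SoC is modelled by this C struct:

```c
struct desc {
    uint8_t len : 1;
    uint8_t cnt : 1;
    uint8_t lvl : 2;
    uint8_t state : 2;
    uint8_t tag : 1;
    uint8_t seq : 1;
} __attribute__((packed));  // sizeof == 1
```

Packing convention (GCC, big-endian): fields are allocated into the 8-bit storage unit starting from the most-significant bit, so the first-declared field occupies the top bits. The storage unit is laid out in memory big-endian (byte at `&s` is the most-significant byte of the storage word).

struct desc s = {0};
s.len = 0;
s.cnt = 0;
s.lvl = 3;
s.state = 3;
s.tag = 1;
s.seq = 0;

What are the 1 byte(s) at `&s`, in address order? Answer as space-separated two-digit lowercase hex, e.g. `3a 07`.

len:1 = 0 → 0x0 << 7 → word 0x00
cnt:1 = 0 → 0x0 << 6 → word 0x00
lvl:2 = 3 → 0x3 << 4 → word 0x30
state:2 = 3 → 0x3 << 2 → word 0x3c
tag:1 = 1 → 0x1 << 1 → word 0x3e
seq:1 = 0 → 0x0 << 0 → word 0x3e
word = 0x3e → big-endian bytes:
  [0]=0x3e

3e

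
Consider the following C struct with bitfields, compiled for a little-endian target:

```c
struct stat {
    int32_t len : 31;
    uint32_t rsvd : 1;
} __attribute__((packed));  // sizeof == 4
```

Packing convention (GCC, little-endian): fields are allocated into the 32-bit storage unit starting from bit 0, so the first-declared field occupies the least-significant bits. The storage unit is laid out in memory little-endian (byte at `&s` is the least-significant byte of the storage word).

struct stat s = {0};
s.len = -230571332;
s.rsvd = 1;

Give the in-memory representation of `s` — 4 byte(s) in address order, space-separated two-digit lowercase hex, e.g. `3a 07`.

bc c2 41 f2

[0+:31] len=-230571332 & 0x7fffffff = 0x7241c2bc; word=0x7241c2bc
[31+:1] rsvd=1 & 0x1 = 0x1; word=0xf241c2bc
word = 0xf241c2bc → little-endian bytes:
  [0]=0xbc  [1]=0xc2  [2]=0x41  [3]=0xf2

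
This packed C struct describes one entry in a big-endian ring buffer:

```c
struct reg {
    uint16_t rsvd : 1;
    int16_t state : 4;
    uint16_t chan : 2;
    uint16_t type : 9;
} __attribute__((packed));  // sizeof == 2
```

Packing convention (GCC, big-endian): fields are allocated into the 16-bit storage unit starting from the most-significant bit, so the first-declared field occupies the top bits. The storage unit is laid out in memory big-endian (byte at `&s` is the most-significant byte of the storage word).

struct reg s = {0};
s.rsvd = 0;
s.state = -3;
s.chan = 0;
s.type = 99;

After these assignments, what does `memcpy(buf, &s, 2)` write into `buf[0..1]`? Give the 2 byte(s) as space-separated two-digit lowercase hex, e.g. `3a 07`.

rsvd (1b) val=0 bits=0x0 at bit 15: 0x0000
state (4b) val=-3 bits=0xd at bit 11: 0x6800
chan (2b) val=0 bits=0x0 at bit 9: 0x6800
type (9b) val=99 bits=0x63 at bit 0: 0x6863
word = 0x6863 → big-endian bytes:
  [0]=0x68  [1]=0x63

68 63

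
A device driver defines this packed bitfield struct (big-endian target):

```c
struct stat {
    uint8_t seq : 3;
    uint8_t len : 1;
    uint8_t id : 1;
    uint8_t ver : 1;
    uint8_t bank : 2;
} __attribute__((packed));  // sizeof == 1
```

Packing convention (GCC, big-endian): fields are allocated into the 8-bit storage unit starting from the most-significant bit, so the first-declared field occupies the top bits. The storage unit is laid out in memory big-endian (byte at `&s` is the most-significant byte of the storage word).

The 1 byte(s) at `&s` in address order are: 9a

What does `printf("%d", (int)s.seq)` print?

4

[0]=0x9a (big-endian) → word 0x9a
seq:3 @ bit 5 → (0x9a>>5)&0x7 = 0x4  ←
len:1 @ bit 4 → (0x9a>>4)&0x1 = 0x1
id:1 @ bit 3 → (0x9a>>3)&0x1 = 0x1
ver:1 @ bit 2 → (0x9a>>2)&0x1 = 0x0
bank:2 @ bit 0 → (0x9a>>0)&0x3 = 0x2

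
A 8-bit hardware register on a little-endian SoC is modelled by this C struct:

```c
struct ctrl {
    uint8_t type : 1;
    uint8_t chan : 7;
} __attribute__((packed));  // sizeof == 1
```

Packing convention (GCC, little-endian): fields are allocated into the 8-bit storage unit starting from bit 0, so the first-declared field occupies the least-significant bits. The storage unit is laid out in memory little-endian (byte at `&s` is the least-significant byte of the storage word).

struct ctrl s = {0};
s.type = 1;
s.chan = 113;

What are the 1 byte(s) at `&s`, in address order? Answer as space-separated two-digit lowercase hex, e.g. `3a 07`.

[0+:1] type=1 & 0x1 = 0x1; word=0x01
[1+:7] chan=113 & 0x7f = 0x71; word=0xe3
word = 0xe3 → little-endian bytes:
  [0]=0xe3

e3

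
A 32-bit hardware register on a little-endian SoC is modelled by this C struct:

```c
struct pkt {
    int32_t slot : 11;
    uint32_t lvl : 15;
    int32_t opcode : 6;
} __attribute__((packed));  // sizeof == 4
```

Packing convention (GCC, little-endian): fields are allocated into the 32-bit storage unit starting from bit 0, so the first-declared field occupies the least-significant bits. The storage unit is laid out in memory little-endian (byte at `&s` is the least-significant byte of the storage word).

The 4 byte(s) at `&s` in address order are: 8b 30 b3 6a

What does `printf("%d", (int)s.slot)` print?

[0]=0x8b [1]=0x30 [2]=0xb3 [3]=0x6a (little-endian) → word 0x6ab3308b
slot:11 @ bit 0 → (0x6ab3308b>>0)&0x7ff = 0x8b  ←
lvl:15 @ bit 11 → (0x6ab3308b>>11)&0x7fff = 0x5666
opcode:6 @ bit 26 → (0x6ab3308b>>26)&0x3f = 0x1a
slot signed 11b, MSB=0: value = 139

139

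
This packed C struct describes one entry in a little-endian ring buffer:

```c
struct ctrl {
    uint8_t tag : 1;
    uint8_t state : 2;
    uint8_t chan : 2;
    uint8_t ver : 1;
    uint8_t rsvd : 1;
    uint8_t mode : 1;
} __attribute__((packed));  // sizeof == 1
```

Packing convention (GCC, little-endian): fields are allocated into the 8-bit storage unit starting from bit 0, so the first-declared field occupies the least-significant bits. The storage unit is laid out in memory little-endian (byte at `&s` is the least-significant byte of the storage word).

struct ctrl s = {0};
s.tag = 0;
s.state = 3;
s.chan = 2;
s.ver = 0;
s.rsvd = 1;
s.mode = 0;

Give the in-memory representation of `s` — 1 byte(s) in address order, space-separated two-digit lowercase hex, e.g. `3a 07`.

56

[0+:1] tag=0 & 0x1 = 0x0; word=0x00
[1+:2] state=3 & 0x3 = 0x3; word=0x06
[3+:2] chan=2 & 0x3 = 0x2; word=0x16
[5+:1] ver=0 & 0x1 = 0x0; word=0x16
[6+:1] rsvd=1 & 0x1 = 0x1; word=0x56
[7+:1] mode=0 & 0x1 = 0x0; word=0x56
word = 0x56 → little-endian bytes:
  [0]=0x56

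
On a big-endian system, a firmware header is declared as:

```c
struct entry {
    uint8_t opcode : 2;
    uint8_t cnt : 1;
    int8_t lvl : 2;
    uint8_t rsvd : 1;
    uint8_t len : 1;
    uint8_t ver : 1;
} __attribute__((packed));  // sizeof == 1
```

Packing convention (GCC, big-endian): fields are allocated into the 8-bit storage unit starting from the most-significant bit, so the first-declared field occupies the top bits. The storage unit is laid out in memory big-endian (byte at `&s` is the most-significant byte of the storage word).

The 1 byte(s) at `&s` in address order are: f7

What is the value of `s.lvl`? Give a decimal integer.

-2

[0]=0xf7 (big-endian) → word 0xf7
opcode:2 @ bit 6 → (0xf7>>6)&0x3 = 0x3
cnt:1 @ bit 5 → (0xf7>>5)&0x1 = 0x1
lvl:2 @ bit 3 → (0xf7>>3)&0x3 = 0x2  ←
rsvd:1 @ bit 2 → (0xf7>>2)&0x1 = 0x1
len:1 @ bit 1 → (0xf7>>1)&0x1 = 0x1
ver:1 @ bit 0 → (0xf7>>0)&0x1 = 0x1
lvl signed 2b, MSB=1: 2 - 4 = -2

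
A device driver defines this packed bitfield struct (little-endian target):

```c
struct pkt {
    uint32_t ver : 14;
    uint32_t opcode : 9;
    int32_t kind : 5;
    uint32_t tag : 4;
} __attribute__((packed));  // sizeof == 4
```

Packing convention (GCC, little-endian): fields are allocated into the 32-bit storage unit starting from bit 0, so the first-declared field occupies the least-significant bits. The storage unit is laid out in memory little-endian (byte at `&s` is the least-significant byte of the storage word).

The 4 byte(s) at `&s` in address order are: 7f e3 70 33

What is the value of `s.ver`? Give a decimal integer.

9087

[0]=0x7f [1]=0xe3 [2]=0x70 [3]=0x33 (little-endian) → word 0x3370e37f
ver:14 @ bit 0 → (0x3370e37f>>0)&0x3fff = 0x237f  ←
opcode:9 @ bit 14 → (0x3370e37f>>14)&0x1ff = 0x1c3
kind:5 @ bit 23 → (0x3370e37f>>23)&0x1f = 0x6
tag:4 @ bit 28 → (0x3370e37f>>28)&0xf = 0x3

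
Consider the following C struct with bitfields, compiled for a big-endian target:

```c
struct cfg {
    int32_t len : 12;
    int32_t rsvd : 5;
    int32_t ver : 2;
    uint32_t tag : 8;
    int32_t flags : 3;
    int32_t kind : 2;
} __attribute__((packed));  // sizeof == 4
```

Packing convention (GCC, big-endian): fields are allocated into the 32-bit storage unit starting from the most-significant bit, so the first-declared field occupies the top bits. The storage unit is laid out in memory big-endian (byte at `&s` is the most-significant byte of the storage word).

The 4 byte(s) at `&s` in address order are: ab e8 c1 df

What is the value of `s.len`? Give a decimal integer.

[0]=0xab [1]=0xe8 [2]=0xc1 [3]=0xdf (big-endian) → word 0xabe8c1df
len [20+:12] = (word>>20) & 0xfff = 2750  ←
rsvd [15+:5] = (word>>15) & 0x1f = 17
ver [13+:2] = (word>>13) & 0x3 = 2
tag [5+:8] = (word>>5) & 0xff = 14
flags [2+:3] = (word>>2) & 0x7 = 7
kind [0+:2] = (word>>0) & 0x3 = 3
len signed 12b, MSB=1: 2750 - 4096 = -1346

-1346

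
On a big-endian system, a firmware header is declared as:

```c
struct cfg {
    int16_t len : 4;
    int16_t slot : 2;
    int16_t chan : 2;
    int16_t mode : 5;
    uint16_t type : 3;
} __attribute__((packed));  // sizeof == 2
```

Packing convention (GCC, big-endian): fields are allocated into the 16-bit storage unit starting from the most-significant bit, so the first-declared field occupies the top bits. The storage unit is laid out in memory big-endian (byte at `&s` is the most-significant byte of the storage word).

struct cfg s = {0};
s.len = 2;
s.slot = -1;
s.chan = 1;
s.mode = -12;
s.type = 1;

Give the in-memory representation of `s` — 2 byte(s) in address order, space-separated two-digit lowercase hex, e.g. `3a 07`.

2d a1

[12+:4] len=2 & 0xf = 0x2; word=0x2000
[10+:2] slot=-1 & 0x3 = 0x3; word=0x2c00
[8+:2] chan=1 & 0x3 = 0x1; word=0x2d00
[3+:5] mode=-12 & 0x1f = 0x14; word=0x2da0
[0+:3] type=1 & 0x7 = 0x1; word=0x2da1
word = 0x2da1 → big-endian bytes:
  [0]=0x2d  [1]=0xa1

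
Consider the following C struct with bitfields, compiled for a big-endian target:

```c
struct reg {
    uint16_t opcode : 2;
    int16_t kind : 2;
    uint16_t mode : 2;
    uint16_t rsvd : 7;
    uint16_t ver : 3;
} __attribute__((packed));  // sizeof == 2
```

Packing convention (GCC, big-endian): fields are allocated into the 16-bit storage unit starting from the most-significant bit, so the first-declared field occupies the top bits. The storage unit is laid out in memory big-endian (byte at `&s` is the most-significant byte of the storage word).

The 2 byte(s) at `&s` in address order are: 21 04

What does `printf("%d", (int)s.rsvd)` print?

32

[0]=0x21 [1]=0x04 (big-endian) → word 0x2104
opcode [14+:2] = (word>>14) & 0x3 = 0
kind [12+:2] = (word>>12) & 0x3 = 2
mode [10+:2] = (word>>10) & 0x3 = 0
rsvd [3+:7] = (word>>3) & 0x7f = 32  ←
ver [0+:3] = (word>>0) & 0x7 = 4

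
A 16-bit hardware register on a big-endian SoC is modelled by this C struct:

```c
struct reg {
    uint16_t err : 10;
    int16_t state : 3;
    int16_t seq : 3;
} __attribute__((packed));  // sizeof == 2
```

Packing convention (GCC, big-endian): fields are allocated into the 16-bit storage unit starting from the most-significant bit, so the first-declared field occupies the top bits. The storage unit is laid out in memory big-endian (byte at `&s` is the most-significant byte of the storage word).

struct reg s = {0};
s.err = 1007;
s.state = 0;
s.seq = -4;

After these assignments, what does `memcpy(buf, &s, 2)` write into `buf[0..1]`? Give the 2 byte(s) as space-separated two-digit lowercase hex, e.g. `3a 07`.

err:10 = 1007 → 0x3ef << 6 → word 0xfbc0
state:3 = 0 → 0x0 << 3 → word 0xfbc0
seq:3 = -4 → 0x4 << 0 → word 0xfbc4
word = 0xfbc4 → big-endian bytes:
  [0]=0xfb  [1]=0xc4

fb c4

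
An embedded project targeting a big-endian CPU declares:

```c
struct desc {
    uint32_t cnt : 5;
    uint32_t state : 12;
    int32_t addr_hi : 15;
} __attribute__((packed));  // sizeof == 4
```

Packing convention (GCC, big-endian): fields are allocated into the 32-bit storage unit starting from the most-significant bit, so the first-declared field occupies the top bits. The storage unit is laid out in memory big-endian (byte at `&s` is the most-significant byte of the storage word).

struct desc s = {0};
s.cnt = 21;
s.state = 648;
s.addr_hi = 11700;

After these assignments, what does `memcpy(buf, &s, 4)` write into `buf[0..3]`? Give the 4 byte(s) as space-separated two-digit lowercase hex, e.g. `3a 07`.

a9 44 2d b4

[27+:5] cnt=21 & 0x1f = 0x15; word=0xa8000000
[15+:12] state=648 & 0xfff = 0x288; word=0xa9440000
[0+:15] addr_hi=11700 & 0x7fff = 0x2db4; word=0xa9442db4
word = 0xa9442db4 → big-endian bytes:
  [0]=0xa9  [1]=0x44  [2]=0x2d  [3]=0xb4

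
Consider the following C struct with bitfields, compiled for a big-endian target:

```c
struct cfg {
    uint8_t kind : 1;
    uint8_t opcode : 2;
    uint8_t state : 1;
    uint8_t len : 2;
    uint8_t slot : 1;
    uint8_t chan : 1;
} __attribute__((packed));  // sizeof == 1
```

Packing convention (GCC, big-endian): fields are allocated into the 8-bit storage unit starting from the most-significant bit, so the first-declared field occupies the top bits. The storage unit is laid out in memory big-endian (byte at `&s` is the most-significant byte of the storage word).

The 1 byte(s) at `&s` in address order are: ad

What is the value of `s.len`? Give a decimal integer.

3

[0]=0xad (big-endian) → word 0xad
kind:1 @ bit 7 → (0xad>>7)&0x1 = 0x1
opcode:2 @ bit 5 → (0xad>>5)&0x3 = 0x1
state:1 @ bit 4 → (0xad>>4)&0x1 = 0x0
len:2 @ bit 2 → (0xad>>2)&0x3 = 0x3  ←
slot:1 @ bit 1 → (0xad>>1)&0x1 = 0x0
chan:1 @ bit 0 → (0xad>>0)&0x1 = 0x1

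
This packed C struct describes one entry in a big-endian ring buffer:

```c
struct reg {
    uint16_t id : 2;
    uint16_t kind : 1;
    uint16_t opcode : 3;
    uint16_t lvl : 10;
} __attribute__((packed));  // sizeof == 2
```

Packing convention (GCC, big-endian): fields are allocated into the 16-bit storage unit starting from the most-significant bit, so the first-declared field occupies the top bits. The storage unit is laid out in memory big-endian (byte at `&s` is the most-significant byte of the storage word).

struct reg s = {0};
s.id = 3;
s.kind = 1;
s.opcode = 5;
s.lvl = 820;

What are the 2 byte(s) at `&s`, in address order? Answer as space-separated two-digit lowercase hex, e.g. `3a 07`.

id (2b) val=3 bits=0x3 at bit 14: 0xc000
kind (1b) val=1 bits=0x1 at bit 13: 0xe000
opcode (3b) val=5 bits=0x5 at bit 10: 0xf400
lvl (10b) val=820 bits=0x334 at bit 0: 0xf734
word = 0xf734 → big-endian bytes:
  [0]=0xf7  [1]=0x34

f7 34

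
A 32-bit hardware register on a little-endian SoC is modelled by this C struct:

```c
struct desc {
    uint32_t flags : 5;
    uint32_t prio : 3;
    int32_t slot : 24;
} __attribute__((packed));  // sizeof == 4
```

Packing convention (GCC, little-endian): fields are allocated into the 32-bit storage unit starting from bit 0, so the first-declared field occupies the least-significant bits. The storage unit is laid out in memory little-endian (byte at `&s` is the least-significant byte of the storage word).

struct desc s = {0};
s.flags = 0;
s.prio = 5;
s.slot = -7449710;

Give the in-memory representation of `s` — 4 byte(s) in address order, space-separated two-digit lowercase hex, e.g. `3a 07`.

a0 92 53 8e

flags (5b) val=0 bits=0x0 at bit 0: 0x00000000
prio (3b) val=5 bits=0x5 at bit 5: 0x000000a0
slot (24b) val=-7449710 bits=0x8e5392 at bit 8: 0x8e5392a0
word = 0x8e5392a0 → little-endian bytes:
  [0]=0xa0  [1]=0x92  [2]=0x53  [3]=0x8e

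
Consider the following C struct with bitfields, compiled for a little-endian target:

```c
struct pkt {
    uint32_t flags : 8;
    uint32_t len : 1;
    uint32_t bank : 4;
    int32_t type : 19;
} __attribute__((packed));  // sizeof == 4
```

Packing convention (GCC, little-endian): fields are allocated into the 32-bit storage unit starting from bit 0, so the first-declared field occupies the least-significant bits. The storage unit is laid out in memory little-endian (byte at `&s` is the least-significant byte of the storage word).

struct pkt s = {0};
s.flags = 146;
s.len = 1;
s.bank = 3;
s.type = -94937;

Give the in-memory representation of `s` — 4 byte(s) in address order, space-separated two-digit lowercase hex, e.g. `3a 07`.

92 e7 a4 d1

[0+:8] flags=146 & 0xff = 0x92; word=0x00000092
[8+:1] len=1 & 0x1 = 0x1; word=0x00000192
[9+:4] bank=3 & 0xf = 0x3; word=0x00000792
[13+:19] type=-94937 & 0x7ffff = 0x68d27; word=0xd1a4e792
word = 0xd1a4e792 → little-endian bytes:
  [0]=0x92  [1]=0xe7  [2]=0xa4  [3]=0xd1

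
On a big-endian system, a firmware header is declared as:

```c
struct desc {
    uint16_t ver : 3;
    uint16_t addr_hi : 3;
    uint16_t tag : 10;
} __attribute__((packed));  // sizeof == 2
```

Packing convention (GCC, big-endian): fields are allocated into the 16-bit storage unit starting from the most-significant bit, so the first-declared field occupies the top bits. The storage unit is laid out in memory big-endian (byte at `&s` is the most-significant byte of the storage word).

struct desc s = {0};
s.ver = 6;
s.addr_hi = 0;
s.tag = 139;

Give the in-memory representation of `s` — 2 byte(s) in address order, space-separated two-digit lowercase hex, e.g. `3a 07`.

c0 8b

[13+:3] ver=6 & 0x7 = 0x6; word=0xc000
[10+:3] addr_hi=0 & 0x7 = 0x0; word=0xc000
[0+:10] tag=139 & 0x3ff = 0x8b; word=0xc08b
word = 0xc08b → big-endian bytes:
  [0]=0xc0  [1]=0x8b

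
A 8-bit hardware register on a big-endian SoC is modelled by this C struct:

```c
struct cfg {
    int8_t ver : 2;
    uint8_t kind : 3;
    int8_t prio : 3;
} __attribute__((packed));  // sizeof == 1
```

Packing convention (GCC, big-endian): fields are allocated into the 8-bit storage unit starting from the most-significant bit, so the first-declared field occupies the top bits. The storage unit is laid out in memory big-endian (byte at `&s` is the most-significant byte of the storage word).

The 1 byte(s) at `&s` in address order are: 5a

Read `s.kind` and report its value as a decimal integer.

3

[0]=0x5a (big-endian) → word 0x5a
ver [6+:2] = (word>>6) & 0x3 = 1
kind [3+:3] = (word>>3) & 0x7 = 3  ←
prio [0+:3] = (word>>0) & 0x7 = 2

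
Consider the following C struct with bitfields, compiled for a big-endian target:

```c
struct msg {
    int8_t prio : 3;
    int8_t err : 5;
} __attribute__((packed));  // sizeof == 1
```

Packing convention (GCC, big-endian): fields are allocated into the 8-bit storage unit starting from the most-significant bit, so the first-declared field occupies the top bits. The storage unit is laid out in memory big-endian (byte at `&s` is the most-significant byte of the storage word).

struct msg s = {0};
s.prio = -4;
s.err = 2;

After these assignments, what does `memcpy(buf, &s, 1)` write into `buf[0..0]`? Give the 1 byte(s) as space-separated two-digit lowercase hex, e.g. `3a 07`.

prio:3 = -4 → 0x4 << 5 → word 0x80
err:5 = 2 → 0x2 << 0 → word 0x82
word = 0x82 → big-endian bytes:
  [0]=0x82

82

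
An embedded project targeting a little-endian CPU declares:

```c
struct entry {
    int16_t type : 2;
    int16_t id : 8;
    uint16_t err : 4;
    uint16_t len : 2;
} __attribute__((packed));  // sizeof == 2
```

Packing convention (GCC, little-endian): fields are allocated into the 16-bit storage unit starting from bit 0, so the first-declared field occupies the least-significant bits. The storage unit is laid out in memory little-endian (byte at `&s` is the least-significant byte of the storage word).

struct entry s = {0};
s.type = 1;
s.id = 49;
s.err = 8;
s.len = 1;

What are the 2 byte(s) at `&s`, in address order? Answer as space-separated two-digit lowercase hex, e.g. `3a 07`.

type:2 = 1 → 0x1 << 0 → word 0x0001
id:8 = 49 → 0x31 << 2 → word 0x00c5
err:4 = 8 → 0x8 << 10 → word 0x20c5
len:2 = 1 → 0x1 << 14 → word 0x60c5
word = 0x60c5 → little-endian bytes:
  [0]=0xc5  [1]=0x60

c5 60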